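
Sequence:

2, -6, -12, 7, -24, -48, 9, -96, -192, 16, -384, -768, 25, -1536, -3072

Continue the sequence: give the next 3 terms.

Reading positions in blocks of 3 reveals the pattern ABB — 2 tracks woven together.
Track A is 2, 7, 9, 16, 25, which is Fibonacci-style (each term is the sum of the two before it).
Track B is -6, -12, -24, -48, -96, -192, -384, -768, -1536, -3072, which is geometric, ×2 each step.
The 16th slot belongs to track A; its 6th term is 41.
Term 17 comes from track B (its 11th entry): -6144.
Term 18 comes from track B (its 12th entry): -12288.

41, -6144, -12288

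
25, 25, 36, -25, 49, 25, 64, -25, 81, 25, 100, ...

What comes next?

The terms cycle through 2 interleaved subsequences.
Subsequence A is 25, 36, 49, 64, 81, 100, which is consecutive squares n² from n = 5.
Subsequence B is 25, -25, 25, -25, 25, which is the oscillation 25·(−1)^(n+1).
Term 12 comes from subsequence B (its 6th entry): -25.

-25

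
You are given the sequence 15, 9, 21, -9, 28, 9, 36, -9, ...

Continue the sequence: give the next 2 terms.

Split by position mod 2 into 2 tracks.
Subsequence A: 15, 21, 28, 36. Triangular numbers starting at T_5.
Subsequence B: 9, -9, 9, -9. The oscillation 9·(−1)^(n+1).
Term 9 comes from subsequence A (its 5th entry): 45.
Position 10 falls in subsequence B as its term 5, giving 9.

45, 9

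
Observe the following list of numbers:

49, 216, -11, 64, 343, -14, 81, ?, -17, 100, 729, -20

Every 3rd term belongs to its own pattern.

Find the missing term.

Taking every 3rd term gives 3 separate tracks.
Track A = 49, 64, 81, 100: consecutive squares n² from n = 7.
Track B = 216, 343, ?, 729: consecutive cubes n³ from n = 6.
Track C = -11, -14, -17, -20: linear: a_n = -8 − 3·n.
Track B's pattern makes the blank 512.

512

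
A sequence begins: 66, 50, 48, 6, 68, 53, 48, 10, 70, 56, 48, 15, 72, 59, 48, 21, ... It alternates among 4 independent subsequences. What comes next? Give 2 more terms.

74, 62

The terms cycle through 4 interleaved subsequences.
Track A is 66, 68, 70, 72, which is adding 2 each time.
Track B is 50, 53, 56, 59, which is arithmetic, step +3.
Track C is 48, 48, 48, 48, which is constant 48.
Track D is 6, 10, 15, 21, which is the triangular numbers T_3, T_4, ….
Term 17 comes from track A (its 5th entry): 74.
Term 18 comes from track B (its 5th entry): 62.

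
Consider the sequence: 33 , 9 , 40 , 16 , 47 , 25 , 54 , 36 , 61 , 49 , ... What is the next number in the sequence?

68

Taking every 2nd term gives 2 separate tracks.
Subsequence A: 33, 40, 47, 54, 61 — linear: a_n = 26 + 7·n.
Subsequence B: 9, 16, 25, 36, 49 — consecutive squares n² from n = 3.
Term 11 comes from subsequence A (its 6th entry): 68.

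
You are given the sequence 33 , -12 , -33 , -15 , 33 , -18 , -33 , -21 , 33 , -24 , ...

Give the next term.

-33

Split by position mod 2 into 2 tracks.
Subsequence A: 33, -33, 33, -33, 33 — oscillating between 33 and -33.
Subsequence B: -12, -15, -18, -21, -24 — arithmetic, step −3.
The 11th slot belongs to subsequence A; its 6th term is -33.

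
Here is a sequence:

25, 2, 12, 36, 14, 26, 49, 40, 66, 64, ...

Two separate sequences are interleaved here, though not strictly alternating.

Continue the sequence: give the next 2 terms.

The slot pattern repeats as ABB (period 3), so there are 2 interleaved tracks.
Stream A is 25, 36, 49, 64, which is consecutive squares n² from n = 5.
Stream B is 2, 12, 14, 26, 40, 66, which is a Fibonacci-like recurrence a_n = a_{n-1} + a_{n-2}.
Position 11 → stream B, term 7 = 106.
The 12th slot belongs to stream B; its 8th term is 172.

106, 172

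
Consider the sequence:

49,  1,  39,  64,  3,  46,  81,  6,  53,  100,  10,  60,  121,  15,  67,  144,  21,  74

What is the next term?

169

Split by position mod 3: positions 1, 4, 7, … form one track, and each other residue class forms its own.
Subsequence A = 49, 64, 81, 100, 121, 144: perfect squares starting at 7².
Subsequence B = 1, 3, 6, 10, 15, 21: triangular numbers n(n+1)/2 for n = 1, 2, ….
Subsequence C = 39, 46, 53, 60, 67, 74: linear: a_n = 32 + 7·n.
Position 19 falls in subsequence A as its term 7, giving 169.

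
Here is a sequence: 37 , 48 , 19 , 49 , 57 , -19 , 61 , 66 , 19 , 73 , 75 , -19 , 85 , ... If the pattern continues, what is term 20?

Split by position mod 3: positions 1, 4, 7, … form one track, and each other residue class forms its own.
Subsequence A = 37, 49, 61, 73, 85: arithmetic, step +12.
Subsequence B = 48, 57, 66, 75: linear: a_n = 39 + 9·n.
Subsequence C = 19, -19, 19, -19: the oscillation 19·(−1)^(n+1).
Position 20 → subsequence B, term 7 = 102.

102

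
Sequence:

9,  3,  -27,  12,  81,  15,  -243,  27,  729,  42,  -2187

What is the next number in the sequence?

Taking every 2nd term gives 2 separate tracks.
Stream A: 9, -27, 81, -243, 729, -2187 — geometric, ×-3 each step.
Stream B: 3, 12, 15, 27, 42 — Fibonacci-style (each term is the sum of the two before it).
Position 12 falls in stream B as its term 6, giving 69.

69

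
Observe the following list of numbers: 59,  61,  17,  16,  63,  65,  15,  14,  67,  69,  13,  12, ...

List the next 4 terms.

71, 73, 11, 10

The slot pattern repeats as AABB (period 4), so there are 2 interleaved tracks.
Track A = 59, 61, 63, 65, 67, 69: linear: a_n = 57 + 2·n.
Track B = 17, 16, 15, 14, 13, 12: arithmetic with common difference −1.
Position 13 → track A, term 7 = 71.
The 14th slot belongs to track A; its 8th term is 73.
Term 15 comes from track B (its 7th entry): 11.
Term 16 comes from track B (its 8th entry): 10.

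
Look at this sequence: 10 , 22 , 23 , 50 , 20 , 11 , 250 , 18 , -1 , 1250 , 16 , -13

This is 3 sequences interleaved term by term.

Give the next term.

Taking every 3rd term gives 3 separate tracks.
Track A: 10, 50, 250, 1250 — geometric with ratio 5.
Track B: 22, 20, 18, 16 — linear: a_n = 24 − 2·n.
Track C: 23, 11, -1, -13 — subtracting 12 each time.
The 13th slot belongs to track A; its 5th term is 6250.

6250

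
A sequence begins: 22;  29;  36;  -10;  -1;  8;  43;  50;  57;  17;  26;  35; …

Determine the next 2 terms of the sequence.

The slot pattern repeats as AAABBB (period 6), so there are 2 interleaved tracks.
Subsequence A: 22, 29, 36, 43, 50, 57 — arithmetic, step +7.
Subsequence B: -10, -1, 8, 17, 26, 35 — arithmetic with common difference +9.
Term 13 comes from subsequence A (its 7th entry): 64.
Term 14 comes from subsequence A (its 8th entry): 71.

64, 71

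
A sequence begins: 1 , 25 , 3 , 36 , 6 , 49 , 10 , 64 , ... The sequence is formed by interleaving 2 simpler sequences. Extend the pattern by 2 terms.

Odd-indexed and even-indexed terms follow separate rules.
Track A: 1, 3, 6, 10. Triangular numbers n(n+1)/2 for n = 1, 2, ….
Track B: 25, 36, 49, 64. Perfect squares starting at 5².
Position 9 → track A, term 5 = 15.
Position 10 falls in track B as its term 5, giving 81.

15, 81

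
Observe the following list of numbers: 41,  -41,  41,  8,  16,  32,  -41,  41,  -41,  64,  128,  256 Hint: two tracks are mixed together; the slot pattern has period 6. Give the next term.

The slot pattern repeats as AAABBB (period 6), so there are 2 interleaved tracks.
Track A: 41, -41, 41, -41, 41, -41. Alternating ±41.
Track B: 8, 16, 32, 64, 128, 256. Powers of 2.
The 13th slot belongs to track A; its 7th term is 41.

41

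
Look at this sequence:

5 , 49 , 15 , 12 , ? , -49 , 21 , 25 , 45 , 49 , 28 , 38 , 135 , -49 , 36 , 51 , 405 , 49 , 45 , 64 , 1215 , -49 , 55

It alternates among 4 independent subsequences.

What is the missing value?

15

Read the sequence 4 terms at a time; column i is its own pattern.
Subsequence A is 5, ?, 45, 135, 405, 1215, which is multiplying by 3 each time.
Subsequence B is 49, -49, 49, -49, 49, -49, which is oscillating between 49 and -49.
Subsequence C is 15, 21, 28, 36, 45, 55, which is the triangular numbers T_5, T_6, ….
Subsequence D is 12, 25, 38, 51, 64, which is linear: a_n = -1 + 13·n.
Subsequence A's pattern makes the blank 15.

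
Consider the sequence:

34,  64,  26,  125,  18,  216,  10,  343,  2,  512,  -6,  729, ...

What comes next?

-14

Taking every 2nd term gives 2 separate tracks.
Subsequence A: 34, 26, 18, 10, 2, -6 — arithmetic with common difference −8.
Subsequence B: 64, 125, 216, 343, 512, 729 — consecutive cubes n³ from n = 4.
The 13th slot belongs to subsequence A; its 7th term is -14.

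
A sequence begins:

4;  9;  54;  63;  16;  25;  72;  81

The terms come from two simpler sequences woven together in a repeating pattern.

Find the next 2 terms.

Reading positions in blocks of 4 reveals the pattern AABB — 2 tracks woven together.
Track A: 4, 9, 16, 25 (the squares 2², 3², 4², …).
Track B: 54, 63, 72, 81 (arithmetic, step +9).
Position 9 → track A, term 5 = 36.
Position 10 → track A, term 6 = 49.

36, 49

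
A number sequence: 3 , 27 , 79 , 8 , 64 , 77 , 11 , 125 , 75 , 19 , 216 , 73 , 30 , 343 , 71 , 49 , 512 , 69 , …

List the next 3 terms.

79, 729, 67

Split by position mod 3: positions 1, 4, 7, … form one track, and each other residue class forms its own.
Track A: 3, 8, 11, 19, 30, 49. A Fibonacci-like recurrence a_n = a_{n-1} + a_{n-2}.
Track B: 27, 64, 125, 216, 343, 512. Consecutive cubes n³ from n = 3.
Track C: 79, 77, 75, 73, 71, 69. Linear: a_n = 81 − 2·n.
Position 19 falls in track A as its term 7, giving 79.
Term 20 comes from track B (its 7th entry): 729.
The 21st slot belongs to track C; its 7th term is 67.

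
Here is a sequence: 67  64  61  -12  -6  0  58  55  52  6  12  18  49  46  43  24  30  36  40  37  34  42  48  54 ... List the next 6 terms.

31, 28, 25, 60, 66, 72

The slot pattern repeats as AAABBB (period 6), so there are 2 interleaved tracks.
Stream A = 67, 64, 61, 58, 55, 52, 49, 46, 43, 40, 37, 34: linear: a_n = 70 − 3·n.
Stream B = -12, -6, 0, 6, 12, 18, 24, 30, 36, 42, 48, 54: arithmetic with common difference +6.
Term 25 comes from stream A (its 13th entry): 31.
The 26th slot belongs to stream A; its 14th term is 28.
Term 27 comes from stream A (its 15th entry): 25.
Term 28 comes from stream B (its 13th entry): 60.
The 29th slot belongs to stream B; its 14th term is 66.
Term 30 comes from stream B (its 15th entry): 72.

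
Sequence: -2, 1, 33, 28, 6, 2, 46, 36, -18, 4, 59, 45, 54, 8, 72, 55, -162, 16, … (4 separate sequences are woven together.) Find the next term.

Split by position mod 4 into 4 tracks.
Stream A = -2, 6, -18, 54, -162: geometric with ratio -3.
Stream B = 1, 2, 4, 8, 16: powers 2^0, 2^1, 2^2, ….
Stream C = 33, 46, 59, 72: linear: a_n = 20 + 13·n.
Stream D = 28, 36, 45, 55: triangular numbers n(n+1)/2 for n = 7, 8, ….
The 19th slot belongs to stream C; its 5th term is 85.

85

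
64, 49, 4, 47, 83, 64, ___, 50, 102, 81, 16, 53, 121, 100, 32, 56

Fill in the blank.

8

Split by position mod 4: positions 1, 5, 9, … form one track, and each other residue class forms its own.
Track A: 64, 83, 102, 121 (arithmetic with common difference +19).
Track B: 49, 64, 81, 100 (the squares 7², 8², 9², …).
Track C: 4, ?, 16, 32 (powers 2^2, 2^3, 2^4, …).
Track D: 47, 50, 53, 56 (arithmetic, step +3).
The gap is track C's term 2; the rule gives 8.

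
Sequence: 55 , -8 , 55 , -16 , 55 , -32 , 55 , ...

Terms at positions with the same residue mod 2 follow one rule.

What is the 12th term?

Positions 1, 3, 5, … form one subsequence and positions 2, 4, 6, … form another.
Track A: 55, 55, 55, 55 — constant 55.
Track B: -8, -16, -32 — multiplying by 2 each time.
Term 12 comes from track B (its 6th entry): -256.

-256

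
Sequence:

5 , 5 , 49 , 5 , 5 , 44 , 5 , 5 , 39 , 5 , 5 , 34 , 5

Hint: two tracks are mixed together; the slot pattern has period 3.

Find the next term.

The slot pattern repeats as AAB (period 3), so there are 2 interleaved tracks.
Stream A is 5, 5, 5, 5, 5, 5, 5, 5, 5, which is constant 5.
Stream B is 49, 44, 39, 34, which is subtracting 5 each time.
Term 14 comes from stream A (its 10th entry): 5.

5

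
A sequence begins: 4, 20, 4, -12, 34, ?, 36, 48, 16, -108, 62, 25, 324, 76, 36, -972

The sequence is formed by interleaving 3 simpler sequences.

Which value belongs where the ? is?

Taking every 3rd term gives 3 separate tracks.
Subsequence A: 4, -12, 36, -108, 324, -972 (a geometric progression (common ratio -3)).
Subsequence B: 20, 34, 48, 62, 76 (adding 14 each time).
Subsequence C: 4, ?, 16, 25, 36 (the squares 2², 3², 4², …).
So the missing entry in subsequence C is 9.

9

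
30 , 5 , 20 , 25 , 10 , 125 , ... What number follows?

0

Positions 1, 3, 5, … form one subsequence and positions 2, 4, 6, … form another.
Stream A: 30, 20, 10 — arithmetic with common difference −10.
Stream B: 5, 25, 125 — successive powers of 5.
Term 7 comes from stream A (its 4th entry): 0.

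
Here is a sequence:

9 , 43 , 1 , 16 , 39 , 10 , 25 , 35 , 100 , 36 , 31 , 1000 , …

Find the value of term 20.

The terms cycle through 3 interleaved subsequences.
Track A = 9, 16, 25, 36: the squares 3², 4², 5², ….
Track B = 43, 39, 35, 31: arithmetic with common difference −4.
Track C = 1, 10, 100, 1000: powers 10^0, 10^1, 10^2, ….
Position 20 falls in track B as its term 7, giving 19.

19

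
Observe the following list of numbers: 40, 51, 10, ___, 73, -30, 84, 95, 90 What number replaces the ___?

62

Positions follow the repeating pattern AAB; grouping by letter gives 2 tracks.
Track A: 40, 51, ?, 73, 84, 95 — linear: a_n = 29 + 11·n.
Track B: 10, -30, 90 — geometric, ×-3 each step.
The gap is track A's term 3; the rule gives 62.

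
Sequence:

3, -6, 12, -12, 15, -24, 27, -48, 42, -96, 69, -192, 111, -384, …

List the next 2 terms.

180, -768

Taking every 2nd term gives 2 separate tracks.
Track A: 3, 12, 15, 27, 42, 69, 111. Each term equals the sum of the previous two.
Track B: -6, -12, -24, -48, -96, -192, -384. Multiplying by 2 each time.
The 15th slot belongs to track A; its 8th term is 180.
Position 16 → track B, term 8 = -768.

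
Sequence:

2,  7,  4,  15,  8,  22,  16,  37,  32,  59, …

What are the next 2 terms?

64, 96

Split by position mod 2 into 2 tracks.
Subsequence A: 2, 4, 8, 16, 32 — powers of 2.
Subsequence B: 7, 15, 22, 37, 59 — a Fibonacci-like recurrence a_n = a_{n-1} + a_{n-2}.
The 11th slot belongs to subsequence A; its 6th term is 64.
Term 12 comes from subsequence B (its 6th entry): 96.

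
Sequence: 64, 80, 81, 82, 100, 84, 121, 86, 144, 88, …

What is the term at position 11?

169

The terms cycle through 2 interleaved subsequences.
Stream A is 64, 81, 100, 121, 144, which is consecutive squares n² from n = 8.
Stream B is 80, 82, 84, 86, 88, which is arithmetic with common difference +2.
Position 11 falls in stream A as its term 6, giving 169.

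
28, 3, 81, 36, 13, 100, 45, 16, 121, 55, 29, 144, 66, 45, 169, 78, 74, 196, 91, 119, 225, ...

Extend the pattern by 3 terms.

105, 193, 256

Read the sequence 3 terms at a time; column i is its own pattern.
Track A: 28, 36, 45, 55, 66, 78, 91 — triangular numbers starting at T_7.
Track B: 3, 13, 16, 29, 45, 74, 119 — Fibonacci-style (each term is the sum of the two before it).
Track C: 81, 100, 121, 144, 169, 196, 225 — perfect squares starting at 9².
Term 22 comes from track A (its 8th entry): 105.
The 23rd slot belongs to track B; its 8th term is 193.
Term 24 comes from track C (its 8th entry): 256.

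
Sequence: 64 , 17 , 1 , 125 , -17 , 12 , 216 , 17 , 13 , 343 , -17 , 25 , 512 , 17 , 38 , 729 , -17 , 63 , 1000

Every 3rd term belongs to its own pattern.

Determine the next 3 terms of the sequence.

Split by position mod 3 into 3 tracks.
Subsequence A = 64, 125, 216, 343, 512, 729, 1000: the cubes 4³, 5³, 6³, ….
Subsequence B = 17, -17, 17, -17, 17, -17: alternating ±17.
Subsequence C = 1, 12, 13, 25, 38, 63: each term equals the sum of the previous two.
Term 20 comes from subsequence B (its 7th entry): 17.
The 21st slot belongs to subsequence C; its 7th term is 101.
Position 22 → subsequence A, term 8 = 1331.

17, 101, 1331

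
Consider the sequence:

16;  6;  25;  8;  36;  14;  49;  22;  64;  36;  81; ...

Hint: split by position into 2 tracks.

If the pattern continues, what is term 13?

100

The terms cycle through 2 interleaved subsequences.
Subsequence A: 16, 25, 36, 49, 64, 81 (the squares 4², 5², 6², …).
Subsequence B: 6, 8, 14, 22, 36 (each term equals the sum of the previous two).
Term 13 comes from subsequence A (its 7th entry): 100.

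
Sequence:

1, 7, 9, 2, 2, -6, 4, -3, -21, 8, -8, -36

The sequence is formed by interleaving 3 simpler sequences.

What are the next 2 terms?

Taking every 3rd term gives 3 separate tracks.
Track A is 1, 2, 4, 8, which is powers of 2.
Track B is 7, 2, -3, -8, which is linear: a_n = 12 − 5·n.
Track C is 9, -6, -21, -36, which is linear: a_n = 24 − 15·n.
The 13th slot belongs to track A; its 5th term is 16.
Term 14 comes from track B (its 5th entry): -13.

16, -13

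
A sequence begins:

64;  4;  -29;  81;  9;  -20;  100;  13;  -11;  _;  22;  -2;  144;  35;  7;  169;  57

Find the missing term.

Taking every 3rd term gives 3 separate tracks.
Track A: 64, 81, 100, ?, 144, 169. Perfect squares starting at 8².
Track B: 4, 9, 13, 22, 35, 57. Each term equals the sum of the previous two.
Track C: -29, -20, -11, -2, 7. Arithmetic, step +9.
The gap is track A's term 4; the rule gives 121.

121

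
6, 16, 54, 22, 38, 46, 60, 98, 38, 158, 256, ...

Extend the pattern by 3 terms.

Reading positions in blocks of 3 reveals the pattern AAB — 2 tracks woven together.
Subsequence A: 6, 16, 22, 38, 60, 98, 158, 256 (a Fibonacci-like recurrence a_n = a_{n-1} + a_{n-2}).
Subsequence B: 54, 46, 38 (arithmetic, step −8).
The 12th slot belongs to subsequence B; its 4th term is 30.
Term 13 comes from subsequence A (its 9th entry): 414.
The 14th slot belongs to subsequence A; its 10th term is 670.

30, 414, 670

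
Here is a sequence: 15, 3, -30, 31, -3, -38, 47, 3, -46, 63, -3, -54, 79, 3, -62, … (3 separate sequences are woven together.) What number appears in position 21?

-78

Split by position mod 3: positions 1, 4, 7, … form one track, and each other residue class forms its own.
Track A: 15, 31, 47, 63, 79. Linear: a_n = -1 + 16·n.
Track B: 3, -3, 3, -3, 3. Oscillating between 3 and -3.
Track C: -30, -38, -46, -54, -62. Linear: a_n = -22 − 8·n.
Term 21 comes from track C (its 7th entry): -78.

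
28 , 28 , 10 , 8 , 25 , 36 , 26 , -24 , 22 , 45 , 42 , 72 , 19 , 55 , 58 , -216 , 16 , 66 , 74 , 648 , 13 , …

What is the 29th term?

Split by position mod 4 into 4 tracks.
Subsequence A = 28, 25, 22, 19, 16, 13: arithmetic with common difference −3.
Subsequence B = 28, 36, 45, 55, 66: the triangular numbers T_7, T_8, ….
Subsequence C = 10, 26, 42, 58, 74: arithmetic with common difference +16.
Subsequence D = 8, -24, 72, -216, 648: geometric with ratio -3.
The 29th slot belongs to subsequence A; its 8th term is 7.

7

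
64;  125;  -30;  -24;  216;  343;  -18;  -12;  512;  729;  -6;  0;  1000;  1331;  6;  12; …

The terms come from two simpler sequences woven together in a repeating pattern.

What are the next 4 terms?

The slot pattern repeats as AABB (period 4), so there are 2 interleaved tracks.
Track A is 64, 125, 216, 343, 512, 729, 1000, 1331, which is the cubes 4³, 5³, 6³, ….
Track B is -30, -24, -18, -12, -6, 0, 6, 12, which is adding 6 each time.
Position 17 falls in track A as its term 9, giving 1728.
Position 18 falls in track A as its term 10, giving 2197.
Term 19 comes from track B (its 9th entry): 18.
Term 20 comes from track B (its 10th entry): 24.

1728, 2197, 18, 24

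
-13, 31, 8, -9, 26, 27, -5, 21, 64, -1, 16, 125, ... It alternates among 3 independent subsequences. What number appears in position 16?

Split by position mod 3: positions 1, 4, 7, … form one track, and each other residue class forms its own.
Track A: -13, -9, -5, -1 — arithmetic with common difference +4.
Track B: 31, 26, 21, 16 — arithmetic with common difference −5.
Track C: 8, 27, 64, 125 — consecutive cubes n³ from n = 2.
Position 16 falls in track A as its term 6, giving 7.

7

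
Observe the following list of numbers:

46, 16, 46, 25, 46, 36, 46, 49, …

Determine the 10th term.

Taking every 2nd term gives 2 separate tracks.
Track A: 46, 46, 46, 46. Always 46.
Track B: 16, 25, 36, 49. The squares 4², 5², 6², ….
The 10th slot belongs to track B; its 5th term is 64.

64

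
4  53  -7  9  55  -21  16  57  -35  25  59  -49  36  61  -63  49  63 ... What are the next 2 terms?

Split by position mod 3 into 3 tracks.
Subsequence A: 4, 9, 16, 25, 36, 49 — perfect squares starting at 2².
Subsequence B: 53, 55, 57, 59, 61, 63 — adding 2 each time.
Subsequence C: -7, -21, -35, -49, -63 — subtracting 14 each time.
The 18th slot belongs to subsequence C; its 6th term is -77.
The 19th slot belongs to subsequence A; its 7th term is 64.

-77, 64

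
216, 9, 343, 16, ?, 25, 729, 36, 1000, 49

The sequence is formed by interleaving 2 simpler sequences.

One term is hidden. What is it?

Split by position mod 2 into 2 tracks.
Stream A: 216, 343, ?, 729, 1000 (perfect cubes starting at 6³).
Stream B: 9, 16, 25, 36, 49 (the squares 3², 4², 5², …).
Filling stream A at index 3 by its rule yields 512.

512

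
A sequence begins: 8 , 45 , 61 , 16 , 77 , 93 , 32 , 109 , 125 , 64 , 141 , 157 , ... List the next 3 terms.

The slot pattern repeats as ABB (period 3), so there are 2 interleaved tracks.
Track A: 8, 16, 32, 64 (successive powers of 2).
Track B: 45, 61, 77, 93, 109, 125, 141, 157 (adding 16 each time).
The 13th slot belongs to track A; its 5th term is 128.
Position 14 → track B, term 9 = 173.
The 15th slot belongs to track B; its 10th term is 189.

128, 173, 189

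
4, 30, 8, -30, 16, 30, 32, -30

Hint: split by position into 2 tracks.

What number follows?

Positions 1, 3, 5, … form one subsequence and positions 2, 4, 6, … form another.
Subsequence A: 4, 8, 16, 32. Powers 2^2, 2^3, 2^4, ….
Subsequence B: 30, -30, 30, -30. Alternating ±30.
Position 9 → subsequence A, term 5 = 64.

64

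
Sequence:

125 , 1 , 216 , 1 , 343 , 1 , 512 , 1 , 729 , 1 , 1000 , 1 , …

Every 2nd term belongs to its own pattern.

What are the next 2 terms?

1331, 1

The terms cycle through 2 interleaved subsequences.
Stream A: 125, 216, 343, 512, 729, 1000. The cubes 5³, 6³, 7³, ….
Stream B: 1, 1, 1, 1, 1, 1. Always 1.
The 13th slot belongs to stream A; its 7th term is 1331.
Term 14 comes from stream B (its 7th entry): 1.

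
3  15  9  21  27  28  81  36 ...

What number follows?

Positions 1, 3, 5, … form one subsequence and positions 2, 4, 6, … form another.
Subsequence A = 3, 9, 27, 81: successive powers of 3.
Subsequence B = 15, 21, 28, 36: triangular numbers starting at T_5.
Position 9 falls in subsequence A as its term 5, giving 243.

243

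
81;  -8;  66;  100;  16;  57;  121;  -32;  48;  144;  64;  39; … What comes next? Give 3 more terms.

Taking every 3rd term gives 3 separate tracks.
Subsequence A: 81, 100, 121, 144. Consecutive squares n² from n = 9.
Subsequence B: -8, 16, -32, 64. Geometric, ×-2 each step.
Subsequence C: 66, 57, 48, 39. Arithmetic with common difference −9.
Term 13 comes from subsequence A (its 5th entry): 169.
The 14th slot belongs to subsequence B; its 5th term is -128.
Term 15 comes from subsequence C (its 5th entry): 30.

169, -128, 30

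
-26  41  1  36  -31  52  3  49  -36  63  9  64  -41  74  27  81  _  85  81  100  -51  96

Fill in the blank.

Taking every 4th term gives 4 separate tracks.
Track A: -26, -31, -36, -41, ?, -51 — arithmetic, step −5.
Track B: 41, 52, 63, 74, 85, 96 — linear: a_n = 30 + 11·n.
Track C: 1, 3, 9, 27, 81 — successive powers of 3.
Track D: 36, 49, 64, 81, 100 — perfect squares starting at 6².
The gap is track A's term 5; the rule gives -46.

-46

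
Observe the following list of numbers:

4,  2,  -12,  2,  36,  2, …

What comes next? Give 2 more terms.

Positions 1, 3, 5, … form one subsequence and positions 2, 4, 6, … form another.
Stream A: 4, -12, 36 (multiplying by -3 each time).
Stream B: 2, 2, 2 (always 2).
Term 7 comes from stream A (its 4th entry): -108.
The 8th slot belongs to stream B; its 4th term is 2.

-108, 2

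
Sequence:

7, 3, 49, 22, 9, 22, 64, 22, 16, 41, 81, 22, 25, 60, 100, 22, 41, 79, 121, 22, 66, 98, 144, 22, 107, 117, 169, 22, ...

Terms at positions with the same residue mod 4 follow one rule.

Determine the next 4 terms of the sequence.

173, 136, 196, 22

Split by position mod 4: positions 1, 5, 9, … form one track, and each other residue class forms its own.
Track A is 7, 9, 16, 25, 41, 66, 107, which is Fibonacci-style (each term is the sum of the two before it).
Track B is 3, 22, 41, 60, 79, 98, 117, which is arithmetic, step +19.
Track C is 49, 64, 81, 100, 121, 144, 169, which is consecutive squares n² from n = 7.
Track D is 22, 22, 22, 22, 22, 22, 22, which is the constant sequence 22.
Position 29 → track A, term 8 = 173.
Position 30 → track B, term 8 = 136.
Position 31 falls in track C as its term 8, giving 196.
The 32nd slot belongs to track D; its 8th term is 22.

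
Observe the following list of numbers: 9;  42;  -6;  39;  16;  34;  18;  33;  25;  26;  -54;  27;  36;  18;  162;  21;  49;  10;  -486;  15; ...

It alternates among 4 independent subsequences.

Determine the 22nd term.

Taking every 4th term gives 4 separate tracks.
Stream A = 9, 16, 25, 36, 49: the squares 3², 4², 5², ….
Stream B = 42, 34, 26, 18, 10: arithmetic with common difference −8.
Stream C = -6, 18, -54, 162, -486: geometric with ratio -3.
Stream D = 39, 33, 27, 21, 15: arithmetic, step −6.
Position 22 → stream B, term 6 = 2.

2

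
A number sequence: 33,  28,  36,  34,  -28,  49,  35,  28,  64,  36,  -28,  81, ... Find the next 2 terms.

Taking every 3rd term gives 3 separate tracks.
Subsequence A = 33, 34, 35, 36: adding 1 each time.
Subsequence B = 28, -28, 28, -28: alternating ±28.
Subsequence C = 36, 49, 64, 81: perfect squares starting at 6².
Position 13 falls in subsequence A as its term 5, giving 37.
Position 14 → subsequence B, term 5 = 28.

37, 28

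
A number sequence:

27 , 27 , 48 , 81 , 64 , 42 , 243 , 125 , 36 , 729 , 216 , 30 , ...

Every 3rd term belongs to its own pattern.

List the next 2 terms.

2187, 343

The terms cycle through 3 interleaved subsequences.
Subsequence A = 27, 81, 243, 729: successive powers of 3.
Subsequence B = 27, 64, 125, 216: the cubes 3³, 4³, 5³, ….
Subsequence C = 48, 42, 36, 30: arithmetic with common difference −6.
The 13th slot belongs to subsequence A; its 5th term is 2187.
Position 14 falls in subsequence B as its term 5, giving 343.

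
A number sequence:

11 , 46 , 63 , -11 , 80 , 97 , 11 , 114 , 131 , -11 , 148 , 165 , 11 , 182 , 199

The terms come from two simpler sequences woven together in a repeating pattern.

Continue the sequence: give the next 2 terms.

The slot pattern repeats as ABB (period 3), so there are 2 interleaved tracks.
Track A: 11, -11, 11, -11, 11. Oscillating between 11 and -11.
Track B: 46, 63, 80, 97, 114, 131, 148, 165, 182, 199. Arithmetic, step +17.
Position 16 → track A, term 6 = -11.
Term 17 comes from track B (its 11th entry): 216.

-11, 216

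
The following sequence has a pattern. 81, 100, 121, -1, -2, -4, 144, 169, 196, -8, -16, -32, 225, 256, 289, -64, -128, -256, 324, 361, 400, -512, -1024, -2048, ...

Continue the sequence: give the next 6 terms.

441, 484, 529, -4096, -8192, -16384

Reading positions in blocks of 6 reveals the pattern AAABBB — 2 tracks woven together.
Stream A = 81, 100, 121, 144, 169, 196, 225, 256, 289, 324, 361, 400: perfect squares starting at 9².
Stream B = -1, -2, -4, -8, -16, -32, -64, -128, -256, -512, -1024, -2048: multiplying by 2 each time.
Position 25 → stream A, term 13 = 441.
The 26th slot belongs to stream A; its 14th term is 484.
Term 27 comes from stream A (its 15th entry): 529.
Position 28 falls in stream B as its term 13, giving -4096.
Term 29 comes from stream B (its 14th entry): -8192.
Position 30 falls in stream B as its term 15, giving -16384.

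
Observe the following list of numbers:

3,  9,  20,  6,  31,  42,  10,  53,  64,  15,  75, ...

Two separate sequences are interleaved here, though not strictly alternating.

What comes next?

86

The slot pattern repeats as ABB (period 3), so there are 2 interleaved tracks.
Subsequence A: 3, 6, 10, 15 — triangular numbers n(n+1)/2 for n = 2, 3, ….
Subsequence B: 9, 20, 31, 42, 53, 64, 75 — linear: a_n = -2 + 11·n.
Position 12 → subsequence B, term 8 = 86.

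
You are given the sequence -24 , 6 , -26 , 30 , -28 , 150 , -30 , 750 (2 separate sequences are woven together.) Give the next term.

Split by position mod 2 into 2 tracks.
Track A: -24, -26, -28, -30. Arithmetic, step −2.
Track B: 6, 30, 150, 750. Geometric, ×5 each step.
Position 9 falls in track A as its term 5, giving -32.

-32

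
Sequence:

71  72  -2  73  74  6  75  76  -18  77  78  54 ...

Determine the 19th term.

83

Positions follow the repeating pattern AAB; grouping by letter gives 2 tracks.
Track A: 71, 72, 73, 74, 75, 76, 77, 78 (arithmetic, step +1).
Track B: -2, 6, -18, 54 (geometric, ×-3 each step).
Position 19 falls in track A as its term 13, giving 83.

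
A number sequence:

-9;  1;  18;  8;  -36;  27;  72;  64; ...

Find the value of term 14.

343

Odd-indexed and even-indexed terms follow separate rules.
Track A: -9, 18, -36, 72. Multiplying by -2 each time.
Track B: 1, 8, 27, 64. Perfect cubes starting at 1³.
Term 14 comes from track B (its 7th entry): 343.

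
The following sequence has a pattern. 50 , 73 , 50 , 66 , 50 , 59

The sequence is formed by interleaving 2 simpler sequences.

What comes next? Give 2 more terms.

50, 52

The terms cycle through 2 interleaved subsequences.
Stream A = 50, 50, 50: always 50.
Stream B = 73, 66, 59: subtracting 7 each time.
Position 7 falls in stream A as its term 4, giving 50.
Term 8 comes from stream B (its 4th entry): 52.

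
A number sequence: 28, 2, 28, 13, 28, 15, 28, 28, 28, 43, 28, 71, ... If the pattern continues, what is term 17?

28

Taking every 2nd term gives 2 separate tracks.
Subsequence A is 28, 28, 28, 28, 28, 28, which is always 28.
Subsequence B is 2, 13, 15, 28, 43, 71, which is each term equals the sum of the previous two.
Position 17 falls in subsequence A as its term 9, giving 28.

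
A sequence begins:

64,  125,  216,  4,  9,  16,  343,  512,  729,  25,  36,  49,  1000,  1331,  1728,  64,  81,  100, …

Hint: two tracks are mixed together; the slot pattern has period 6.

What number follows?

2197

Reading positions in blocks of 6 reveals the pattern AAABBB — 2 tracks woven together.
Subsequence A: 64, 125, 216, 343, 512, 729, 1000, 1331, 1728 (consecutive cubes n³ from n = 4).
Subsequence B: 4, 9, 16, 25, 36, 49, 64, 81, 100 (consecutive squares n² from n = 2).
Term 19 comes from subsequence A (its 10th entry): 2197.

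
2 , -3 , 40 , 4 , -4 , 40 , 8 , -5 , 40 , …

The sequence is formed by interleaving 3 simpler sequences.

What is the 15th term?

40

Taking every 3rd term gives 3 separate tracks.
Stream A: 2, 4, 8 — successive powers of 2.
Stream B: -3, -4, -5 — subtracting 1 each time.
Stream C: 40, 40, 40 — constant 40.
Position 15 falls in stream C as its term 5, giving 40.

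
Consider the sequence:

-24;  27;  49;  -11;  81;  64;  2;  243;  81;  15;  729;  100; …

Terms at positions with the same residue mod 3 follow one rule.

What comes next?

Split by position mod 3: positions 1, 4, 7, … form one track, and each other residue class forms its own.
Track A: -24, -11, 2, 15. Adding 13 each time.
Track B: 27, 81, 243, 729. Powers of 3.
Track C: 49, 64, 81, 100. The squares 7², 8², 9², ….
The 13th slot belongs to track A; its 5th term is 28.

28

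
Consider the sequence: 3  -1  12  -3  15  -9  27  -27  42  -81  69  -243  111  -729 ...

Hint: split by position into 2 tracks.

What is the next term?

Split by position mod 2 into 2 tracks.
Track A: 3, 12, 15, 27, 42, 69, 111. Fibonacci-style (each term is the sum of the two before it).
Track B: -1, -3, -9, -27, -81, -243, -729. Geometric with ratio 3.
Position 15 falls in track A as its term 8, giving 180.

180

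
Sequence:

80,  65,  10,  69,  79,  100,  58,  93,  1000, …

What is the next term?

47

The terms cycle through 3 interleaved subsequences.
Subsequence A = 80, 69, 58: linear: a_n = 91 − 11·n.
Subsequence B = 65, 79, 93: arithmetic with common difference +14.
Subsequence C = 10, 100, 1000: powers of 10.
Term 10 comes from subsequence A (its 4th entry): 47.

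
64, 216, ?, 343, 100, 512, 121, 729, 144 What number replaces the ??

Positions 1, 3, 5, … form one subsequence and positions 2, 4, 6, … form another.
Subsequence A: 64, ?, 100, 121, 144. Consecutive squares n² from n = 8.
Subsequence B: 216, 343, 512, 729. Consecutive cubes n³ from n = 6.
So the missing entry in subsequence A is 81.

81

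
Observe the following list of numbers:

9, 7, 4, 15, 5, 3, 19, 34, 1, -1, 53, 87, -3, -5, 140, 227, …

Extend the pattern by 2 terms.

-7, -9

Positions follow the repeating pattern AABB; grouping by letter gives 2 tracks.
Track A: 9, 7, 5, 3, 1, -1, -3, -5 — arithmetic, step −2.
Track B: 4, 15, 19, 34, 53, 87, 140, 227 — each term equals the sum of the previous two.
Position 17 falls in track A as its term 9, giving -7.
The 18th slot belongs to track A; its 10th term is -9.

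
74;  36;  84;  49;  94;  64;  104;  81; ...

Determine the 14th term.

Taking every 2nd term gives 2 separate tracks.
Stream A is 74, 84, 94, 104, which is linear: a_n = 64 + 10·n.
Stream B is 36, 49, 64, 81, which is perfect squares starting at 6².
Position 14 → stream B, term 7 = 144.

144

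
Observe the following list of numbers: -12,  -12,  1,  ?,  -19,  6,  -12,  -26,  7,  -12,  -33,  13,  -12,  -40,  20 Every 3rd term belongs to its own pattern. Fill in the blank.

-12

Read the sequence 3 terms at a time; column i is its own pattern.
Subsequence A: -12, ?, -12, -12, -12. Constant -12.
Subsequence B: -12, -19, -26, -33, -40. Arithmetic with common difference −7.
Subsequence C: 1, 6, 7, 13, 20. A Fibonacci-like recurrence a_n = a_{n-1} + a_{n-2}.
The gap is subsequence A's term 2; the rule gives -12.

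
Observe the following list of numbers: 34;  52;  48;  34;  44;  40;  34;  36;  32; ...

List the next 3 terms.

34, 28, 24

Positions follow the repeating pattern ABB; grouping by letter gives 2 tracks.
Track A = 34, 34, 34: the constant sequence 34.
Track B = 52, 48, 44, 40, 36, 32: subtracting 4 each time.
The 10th slot belongs to track A; its 4th term is 34.
Term 11 comes from track B (its 7th entry): 28.
Term 12 comes from track B (its 8th entry): 24.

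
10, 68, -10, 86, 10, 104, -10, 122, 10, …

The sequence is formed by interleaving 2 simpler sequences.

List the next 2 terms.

140, -10

Split by position mod 2 into 2 tracks.
Stream A: 10, -10, 10, -10, 10 (the oscillation 10·(−1)^(n+1)).
Stream B: 68, 86, 104, 122 (arithmetic with common difference +18).
The 10th slot belongs to stream B; its 5th term is 140.
Term 11 comes from stream A (its 6th entry): -10.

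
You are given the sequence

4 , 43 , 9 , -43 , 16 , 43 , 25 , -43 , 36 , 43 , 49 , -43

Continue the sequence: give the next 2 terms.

Taking every 2nd term gives 2 separate tracks.
Track A: 4, 9, 16, 25, 36, 49 — consecutive squares n² from n = 2.
Track B: 43, -43, 43, -43, 43, -43 — the oscillation 43·(−1)^(n+1).
The 13th slot belongs to track A; its 7th term is 64.
Position 14 falls in track B as its term 7, giving 43.

64, 43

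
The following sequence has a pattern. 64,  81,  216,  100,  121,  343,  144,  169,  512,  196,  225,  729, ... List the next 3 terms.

Positions follow the repeating pattern AAB; grouping by letter gives 2 tracks.
Subsequence A: 64, 81, 100, 121, 144, 169, 196, 225 (the squares 8², 9², 10², …).
Subsequence B: 216, 343, 512, 729 (the cubes 6³, 7³, 8³, …).
Position 13 → subsequence A, term 9 = 256.
Position 14 → subsequence A, term 10 = 289.
Position 15 falls in subsequence B as its term 5, giving 1000.

256, 289, 1000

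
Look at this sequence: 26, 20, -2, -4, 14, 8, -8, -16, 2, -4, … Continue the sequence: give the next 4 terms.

-32, -64, -10, -16

Reading positions in blocks of 4 reveals the pattern AABB — 2 tracks woven together.
Stream A is 26, 20, 14, 8, 2, -4, which is arithmetic, step −6.
Stream B is -2, -4, -8, -16, which is a geometric progression (common ratio 2).
The 11th slot belongs to stream B; its 5th term is -32.
Term 12 comes from stream B (its 6th entry): -64.
The 13th slot belongs to stream A; its 7th term is -10.
Position 14 → stream A, term 8 = -16.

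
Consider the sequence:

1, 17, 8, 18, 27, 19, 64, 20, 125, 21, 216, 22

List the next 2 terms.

Split by position mod 2 into 2 tracks.
Stream A is 1, 8, 27, 64, 125, 216, which is consecutive cubes n³ from n = 1.
Stream B is 17, 18, 19, 20, 21, 22, which is arithmetic with common difference +1.
Term 13 comes from stream A (its 7th entry): 343.
Position 14 → stream B, term 7 = 23.

343, 23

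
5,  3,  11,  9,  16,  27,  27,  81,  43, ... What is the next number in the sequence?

243

Split by position mod 2 into 2 tracks.
Track A: 5, 11, 16, 27, 43 — Fibonacci-style (each term is the sum of the two before it).
Track B: 3, 9, 27, 81 — powers of 3.
Term 10 comes from track B (its 5th entry): 243.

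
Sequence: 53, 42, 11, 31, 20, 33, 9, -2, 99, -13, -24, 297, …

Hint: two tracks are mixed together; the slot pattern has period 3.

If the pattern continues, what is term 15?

891

Reading positions in blocks of 3 reveals the pattern AAB — 2 tracks woven together.
Stream A: 53, 42, 31, 20, 9, -2, -13, -24. Arithmetic with common difference −11.
Stream B: 11, 33, 99, 297. A geometric progression (common ratio 3).
Position 15 falls in stream B as its term 5, giving 891.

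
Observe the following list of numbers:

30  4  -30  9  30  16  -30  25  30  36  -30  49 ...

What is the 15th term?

Taking every 2nd term gives 2 separate tracks.
Stream A: 30, -30, 30, -30, 30, -30. The oscillation 30·(−1)^(n+1).
Stream B: 4, 9, 16, 25, 36, 49. The squares 2², 3², 4², ….
Position 15 falls in stream A as its term 8, giving -30.

-30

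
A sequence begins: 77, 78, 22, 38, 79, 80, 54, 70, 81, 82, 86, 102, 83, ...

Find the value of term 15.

118

The slot pattern repeats as AABB (period 4), so there are 2 interleaved tracks.
Stream A is 77, 78, 79, 80, 81, 82, 83, which is linear: a_n = 76 + n.
Stream B is 22, 38, 54, 70, 86, 102, which is arithmetic, step +16.
Term 15 comes from stream B (its 7th entry): 118.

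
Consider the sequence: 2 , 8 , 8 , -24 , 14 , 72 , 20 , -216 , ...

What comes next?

26

Odd-indexed and even-indexed terms follow separate rules.
Track A is 2, 8, 14, 20, which is arithmetic with common difference +6.
Track B is 8, -24, 72, -216, which is multiplying by -3 each time.
Term 9 comes from track A (its 5th entry): 26.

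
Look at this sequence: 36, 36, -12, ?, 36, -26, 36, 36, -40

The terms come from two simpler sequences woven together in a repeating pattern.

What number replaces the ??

36

The slot pattern repeats as AAB (period 3), so there are 2 interleaved tracks.
Track A: 36, 36, ?, 36, 36, 36 (always 36).
Track B: -12, -26, -40 (linear: a_n = 2 − 14·n).
So the missing entry in track A is 36.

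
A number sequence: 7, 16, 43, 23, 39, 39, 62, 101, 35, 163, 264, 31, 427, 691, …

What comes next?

The slot pattern repeats as AAB (period 3), so there are 2 interleaved tracks.
Stream A is 7, 16, 23, 39, 62, 101, 163, 264, 427, 691, which is a Fibonacci-like recurrence a_n = a_{n-1} + a_{n-2}.
Stream B is 43, 39, 35, 31, which is arithmetic with common difference −4.
Position 15 → stream B, term 5 = 27.

27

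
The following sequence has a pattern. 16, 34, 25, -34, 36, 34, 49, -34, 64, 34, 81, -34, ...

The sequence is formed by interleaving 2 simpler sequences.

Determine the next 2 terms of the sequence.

100, 34

The terms cycle through 2 interleaved subsequences.
Track A is 16, 25, 36, 49, 64, 81, which is perfect squares starting at 4².
Track B is 34, -34, 34, -34, 34, -34, which is the oscillation 34·(−1)^(n+1).
Position 13 falls in track A as its term 7, giving 100.
The 14th slot belongs to track B; its 7th term is 34.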